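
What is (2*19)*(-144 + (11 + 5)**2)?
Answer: 4256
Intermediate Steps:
(2*19)*(-144 + (11 + 5)**2) = 38*(-144 + 16**2) = 38*(-144 + 256) = 38*112 = 4256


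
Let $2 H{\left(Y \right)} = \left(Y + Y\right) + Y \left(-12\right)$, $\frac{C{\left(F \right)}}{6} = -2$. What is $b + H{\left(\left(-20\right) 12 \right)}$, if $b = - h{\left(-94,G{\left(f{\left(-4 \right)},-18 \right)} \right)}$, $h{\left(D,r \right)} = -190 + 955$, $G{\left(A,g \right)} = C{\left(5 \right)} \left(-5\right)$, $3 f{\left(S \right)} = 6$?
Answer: $435$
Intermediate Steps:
$f{\left(S \right)} = 2$ ($f{\left(S \right)} = \frac{1}{3} \cdot 6 = 2$)
$C{\left(F \right)} = -12$ ($C{\left(F \right)} = 6 \left(-2\right) = -12$)
$G{\left(A,g \right)} = 60$ ($G{\left(A,g \right)} = \left(-12\right) \left(-5\right) = 60$)
$h{\left(D,r \right)} = 765$
$H{\left(Y \right)} = - 5 Y$ ($H{\left(Y \right)} = \frac{\left(Y + Y\right) + Y \left(-12\right)}{2} = \frac{2 Y - 12 Y}{2} = \frac{\left(-10\right) Y}{2} = - 5 Y$)
$b = -765$ ($b = \left(-1\right) 765 = -765$)
$b + H{\left(\left(-20\right) 12 \right)} = -765 - 5 \left(\left(-20\right) 12\right) = -765 - -1200 = -765 + 1200 = 435$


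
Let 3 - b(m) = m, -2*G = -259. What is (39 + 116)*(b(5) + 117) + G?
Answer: 35909/2 ≈ 17955.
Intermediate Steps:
G = 259/2 (G = -1/2*(-259) = 259/2 ≈ 129.50)
b(m) = 3 - m
(39 + 116)*(b(5) + 117) + G = (39 + 116)*((3 - 1*5) + 117) + 259/2 = 155*((3 - 5) + 117) + 259/2 = 155*(-2 + 117) + 259/2 = 155*115 + 259/2 = 17825 + 259/2 = 35909/2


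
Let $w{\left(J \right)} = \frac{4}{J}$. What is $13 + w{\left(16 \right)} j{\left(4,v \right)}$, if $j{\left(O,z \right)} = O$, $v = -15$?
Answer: $14$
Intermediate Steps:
$13 + w{\left(16 \right)} j{\left(4,v \right)} = 13 + \frac{4}{16} \cdot 4 = 13 + 4 \cdot \frac{1}{16} \cdot 4 = 13 + \frac{1}{4} \cdot 4 = 13 + 1 = 14$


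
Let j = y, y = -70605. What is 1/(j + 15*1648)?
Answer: -1/45885 ≈ -2.1794e-5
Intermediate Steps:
j = -70605
1/(j + 15*1648) = 1/(-70605 + 15*1648) = 1/(-70605 + 24720) = 1/(-45885) = -1/45885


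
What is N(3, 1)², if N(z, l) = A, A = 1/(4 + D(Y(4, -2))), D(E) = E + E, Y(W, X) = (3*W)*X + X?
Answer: 1/2304 ≈ 0.00043403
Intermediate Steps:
Y(W, X) = X + 3*W*X (Y(W, X) = 3*W*X + X = X + 3*W*X)
D(E) = 2*E
A = -1/48 (A = 1/(4 + 2*(-2*(1 + 3*4))) = 1/(4 + 2*(-2*(1 + 12))) = 1/(4 + 2*(-2*13)) = 1/(4 + 2*(-26)) = 1/(4 - 52) = 1/(-48) = -1/48 ≈ -0.020833)
N(z, l) = -1/48
N(3, 1)² = (-1/48)² = 1/2304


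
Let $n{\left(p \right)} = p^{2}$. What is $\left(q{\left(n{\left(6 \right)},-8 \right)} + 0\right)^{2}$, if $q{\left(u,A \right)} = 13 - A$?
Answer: $441$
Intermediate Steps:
$\left(q{\left(n{\left(6 \right)},-8 \right)} + 0\right)^{2} = \left(\left(13 - -8\right) + 0\right)^{2} = \left(\left(13 + 8\right) + 0\right)^{2} = \left(21 + 0\right)^{2} = 21^{2} = 441$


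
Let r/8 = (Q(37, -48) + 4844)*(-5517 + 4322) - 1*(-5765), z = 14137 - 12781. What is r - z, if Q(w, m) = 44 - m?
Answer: -47143396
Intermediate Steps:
z = 1356
r = -47142040 (r = 8*(((44 - 1*(-48)) + 4844)*(-5517 + 4322) - 1*(-5765)) = 8*(((44 + 48) + 4844)*(-1195) + 5765) = 8*((92 + 4844)*(-1195) + 5765) = 8*(4936*(-1195) + 5765) = 8*(-5898520 + 5765) = 8*(-5892755) = -47142040)
r - z = -47142040 - 1*1356 = -47142040 - 1356 = -47143396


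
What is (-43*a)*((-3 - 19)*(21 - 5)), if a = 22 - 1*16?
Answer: 90816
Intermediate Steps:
a = 6 (a = 22 - 16 = 6)
(-43*a)*((-3 - 19)*(21 - 5)) = (-43*6)*((-3 - 19)*(21 - 5)) = -(-5676)*16 = -258*(-352) = 90816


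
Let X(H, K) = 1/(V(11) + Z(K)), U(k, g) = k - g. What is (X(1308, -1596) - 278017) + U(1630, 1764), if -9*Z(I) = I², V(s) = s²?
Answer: -78689752354/282903 ≈ -2.7815e+5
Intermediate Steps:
Z(I) = -I²/9
X(H, K) = 1/(121 - K²/9) (X(H, K) = 1/(11² - K²/9) = 1/(121 - K²/9))
(X(1308, -1596) - 278017) + U(1630, 1764) = (-9/(-1089 + (-1596)²) - 278017) + (1630 - 1*1764) = (-9/(-1089 + 2547216) - 278017) + (1630 - 1764) = (-9/2546127 - 278017) - 134 = (-9*1/2546127 - 278017) - 134 = (-1/282903 - 278017) - 134 = -78651843352/282903 - 134 = -78689752354/282903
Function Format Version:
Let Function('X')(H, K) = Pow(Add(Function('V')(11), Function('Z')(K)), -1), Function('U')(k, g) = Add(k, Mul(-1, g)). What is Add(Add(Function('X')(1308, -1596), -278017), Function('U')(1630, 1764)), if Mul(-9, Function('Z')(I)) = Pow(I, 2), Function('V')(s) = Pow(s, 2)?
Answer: Rational(-78689752354, 282903) ≈ -2.7815e+5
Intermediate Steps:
Function('Z')(I) = Mul(Rational(-1, 9), Pow(I, 2))
Function('X')(H, K) = Pow(Add(121, Mul(Rational(-1, 9), Pow(K, 2))), -1) (Function('X')(H, K) = Pow(Add(Pow(11, 2), Mul(Rational(-1, 9), Pow(K, 2))), -1) = Pow(Add(121, Mul(Rational(-1, 9), Pow(K, 2))), -1))
Add(Add(Function('X')(1308, -1596), -278017), Function('U')(1630, 1764)) = Add(Add(Mul(-9, Pow(Add(-1089, Pow(-1596, 2)), -1)), -278017), Add(1630, Mul(-1, 1764))) = Add(Add(Mul(-9, Pow(Add(-1089, 2547216), -1)), -278017), Add(1630, -1764)) = Add(Add(Mul(-9, Pow(2546127, -1)), -278017), -134) = Add(Add(Mul(-9, Rational(1, 2546127)), -278017), -134) = Add(Add(Rational(-1, 282903), -278017), -134) = Add(Rational(-78651843352, 282903), -134) = Rational(-78689752354, 282903)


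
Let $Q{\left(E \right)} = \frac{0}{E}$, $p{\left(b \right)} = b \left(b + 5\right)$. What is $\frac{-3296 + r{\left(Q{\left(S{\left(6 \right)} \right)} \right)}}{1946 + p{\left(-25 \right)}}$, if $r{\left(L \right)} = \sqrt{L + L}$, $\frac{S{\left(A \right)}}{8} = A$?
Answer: $- \frac{1648}{1223} \approx -1.3475$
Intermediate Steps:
$S{\left(A \right)} = 8 A$
$p{\left(b \right)} = b \left(5 + b\right)$
$Q{\left(E \right)} = 0$
$r{\left(L \right)} = \sqrt{2} \sqrt{L}$ ($r{\left(L \right)} = \sqrt{2 L} = \sqrt{2} \sqrt{L}$)
$\frac{-3296 + r{\left(Q{\left(S{\left(6 \right)} \right)} \right)}}{1946 + p{\left(-25 \right)}} = \frac{-3296 + \sqrt{2} \sqrt{0}}{1946 - 25 \left(5 - 25\right)} = \frac{-3296 + \sqrt{2} \cdot 0}{1946 - -500} = \frac{-3296 + 0}{1946 + 500} = - \frac{3296}{2446} = \left(-3296\right) \frac{1}{2446} = - \frac{1648}{1223}$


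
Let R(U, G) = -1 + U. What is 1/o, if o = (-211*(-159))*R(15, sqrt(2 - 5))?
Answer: 1/469686 ≈ 2.1291e-6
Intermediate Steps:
o = 469686 (o = (-211*(-159))*(-1 + 15) = 33549*14 = 469686)
1/o = 1/469686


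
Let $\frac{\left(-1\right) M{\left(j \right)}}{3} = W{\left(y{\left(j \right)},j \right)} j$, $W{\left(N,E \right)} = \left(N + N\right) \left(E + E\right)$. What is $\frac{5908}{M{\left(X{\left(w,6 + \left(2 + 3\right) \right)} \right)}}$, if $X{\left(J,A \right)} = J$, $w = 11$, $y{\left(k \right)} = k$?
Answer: $- \frac{1477}{3993} \approx -0.3699$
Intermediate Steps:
$W{\left(N,E \right)} = 4 E N$ ($W{\left(N,E \right)} = 2 N 2 E = 4 E N$)
$M{\left(j \right)} = - 12 j^{3}$ ($M{\left(j \right)} = - 3 \cdot 4 j j j = - 3 \cdot 4 j^{2} j = - 3 \cdot 4 j^{3} = - 12 j^{3}$)
$\frac{5908}{M{\left(X{\left(w,6 + \left(2 + 3\right) \right)} \right)}} = \frac{5908}{\left(-12\right) 11^{3}} = \frac{5908}{\left(-12\right) 1331} = \frac{5908}{-15972} = 5908 \left(- \frac{1}{15972}\right) = - \frac{1477}{3993}$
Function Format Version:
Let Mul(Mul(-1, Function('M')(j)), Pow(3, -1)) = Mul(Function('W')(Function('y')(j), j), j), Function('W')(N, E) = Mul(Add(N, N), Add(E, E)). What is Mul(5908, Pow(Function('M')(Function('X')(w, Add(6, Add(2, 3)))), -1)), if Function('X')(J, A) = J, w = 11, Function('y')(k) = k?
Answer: Rational(-1477, 3993) ≈ -0.36990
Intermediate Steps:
Function('W')(N, E) = Mul(4, E, N) (Function('W')(N, E) = Mul(Mul(2, N), Mul(2, E)) = Mul(4, E, N))
Function('M')(j) = Mul(-12, Pow(j, 3)) (Function('M')(j) = Mul(-3, Mul(Mul(4, j, j), j)) = Mul(-3, Mul(Mul(4, Pow(j, 2)), j)) = Mul(-3, Mul(4, Pow(j, 3))) = Mul(-12, Pow(j, 3)))
Mul(5908, Pow(Function('M')(Function('X')(w, Add(6, Add(2, 3)))), -1)) = Mul(5908, Pow(Mul(-12, Pow(11, 3)), -1)) = Mul(5908, Pow(Mul(-12, 1331), -1)) = Mul(5908, Pow(-15972, -1)) = Mul(5908, Rational(-1, 15972)) = Rational(-1477, 3993)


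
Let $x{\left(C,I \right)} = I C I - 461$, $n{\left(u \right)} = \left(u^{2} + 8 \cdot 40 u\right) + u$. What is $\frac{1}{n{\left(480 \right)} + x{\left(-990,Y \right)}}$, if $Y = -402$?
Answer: $- \frac{1}{159603941} \approx -6.2655 \cdot 10^{-9}$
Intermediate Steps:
$n{\left(u \right)} = u^{2} + 321 u$ ($n{\left(u \right)} = \left(u^{2} + 320 u\right) + u = u^{2} + 321 u$)
$x{\left(C,I \right)} = -461 + C I^{2}$ ($x{\left(C,I \right)} = C I I - 461 = C I^{2} - 461 = -461 + C I^{2}$)
$\frac{1}{n{\left(480 \right)} + x{\left(-990,Y \right)}} = \frac{1}{480 \left(321 + 480\right) - \left(461 + 990 \left(-402\right)^{2}\right)} = \frac{1}{480 \cdot 801 - 159988421} = \frac{1}{384480 - 159988421} = \frac{1}{-159603941} = - \frac{1}{159603941}$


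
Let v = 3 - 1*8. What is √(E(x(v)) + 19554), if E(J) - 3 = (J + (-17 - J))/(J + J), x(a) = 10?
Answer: √1955615/10 ≈ 139.84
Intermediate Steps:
v = -5 (v = 3 - 8 = -5)
E(J) = 3 - 17/(2*J) (E(J) = 3 + (J + (-17 - J))/(J + J) = 3 - 17*1/(2*J) = 3 - 17/(2*J))
√(E(x(v)) + 19554) = √((3 - 17/2/10) + 19554) = √((3 - 17/2*⅒) + 19554) = √((3 - 17/20) + 19554) = √(43/20 + 19554) = √(391123/20) = √1955615/10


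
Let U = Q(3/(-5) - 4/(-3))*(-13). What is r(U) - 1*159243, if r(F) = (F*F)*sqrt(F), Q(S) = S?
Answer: -159243 + 20449*I*sqrt(2145)/3375 ≈ -1.5924e+5 + 280.62*I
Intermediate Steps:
U = -143/15 (U = (3/(-5) - 4/(-3))*(-13) = (3*(-1/5) - 4*(-1/3))*(-13) = (-3/5 + 4/3)*(-13) = (11/15)*(-13) = -143/15 ≈ -9.5333)
r(F) = F**(5/2) (r(F) = F**2*sqrt(F) = F**(5/2))
r(U) - 1*159243 = (-143/15)**(5/2) - 1*159243 = 20449*I*sqrt(2145)/3375 - 159243 = -159243 + 20449*I*sqrt(2145)/3375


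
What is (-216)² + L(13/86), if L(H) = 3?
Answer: 46659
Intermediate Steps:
(-216)² + L(13/86) = (-216)² + 3 = 46656 + 3 = 46659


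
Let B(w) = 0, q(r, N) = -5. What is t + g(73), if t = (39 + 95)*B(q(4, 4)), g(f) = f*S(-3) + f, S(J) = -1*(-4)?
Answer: 365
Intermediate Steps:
S(J) = 4
g(f) = 5*f (g(f) = f*4 + f = 4*f + f = 5*f)
t = 0 (t = (39 + 95)*0 = 134*0 = 0)
t + g(73) = 0 + 5*73 = 0 + 365 = 365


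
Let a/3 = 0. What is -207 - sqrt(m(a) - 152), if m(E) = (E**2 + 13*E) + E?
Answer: -207 - 2*I*sqrt(38) ≈ -207.0 - 12.329*I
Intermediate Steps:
a = 0 (a = 3*0 = 0)
m(E) = E**2 + 14*E
-207 - sqrt(m(a) - 152) = -207 - sqrt(0*(14 + 0) - 152) = -207 - sqrt(0*14 - 152) = -207 - sqrt(0 - 152) = -207 - sqrt(-152) = -207 - 2*I*sqrt(38)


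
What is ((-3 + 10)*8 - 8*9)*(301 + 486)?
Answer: -12592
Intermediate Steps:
((-3 + 10)*8 - 8*9)*(301 + 486) = (7*8 - 72)*787 = (56 - 72)*787 = -16*787 = -12592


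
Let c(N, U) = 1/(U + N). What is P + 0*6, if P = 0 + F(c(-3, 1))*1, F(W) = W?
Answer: -½ ≈ -0.50000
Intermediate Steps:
c(N, U) = 1/(N + U)
P = -½ (P = 0 + 1/(-3 + 1) = 0 + 1/(-2) = 0 - ½*1 = 0 - ½ = -½ ≈ -0.50000)
P + 0*6 = -½ + 0*6 = -½ + 0 = -½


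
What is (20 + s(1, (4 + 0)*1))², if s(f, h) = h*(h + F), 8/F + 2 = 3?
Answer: 4624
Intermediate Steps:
F = 8 (F = 8/(-2 + 3) = 8/1 = 8*1 = 8)
s(f, h) = h*(8 + h) (s(f, h) = h*(h + 8) = h*(8 + h))
(20 + s(1, (4 + 0)*1))² = (20 + ((4 + 0)*1)*(8 + (4 + 0)*1))² = (20 + (4*1)*(8 + 4*1))² = (20 + 4*(8 + 4))² = (20 + 4*12)² = (20 + 48)² = 68² = 4624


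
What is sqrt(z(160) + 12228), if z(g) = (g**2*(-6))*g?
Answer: 6*I*sqrt(682327) ≈ 4956.2*I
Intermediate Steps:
z(g) = -6*g**3 (z(g) = (-6*g**2)*g = -6*g**3)
sqrt(z(160) + 12228) = sqrt(-6*160**3 + 12228) = sqrt(-6*4096000 + 12228) = sqrt(-24576000 + 12228) = sqrt(-24563772) = 6*I*sqrt(682327)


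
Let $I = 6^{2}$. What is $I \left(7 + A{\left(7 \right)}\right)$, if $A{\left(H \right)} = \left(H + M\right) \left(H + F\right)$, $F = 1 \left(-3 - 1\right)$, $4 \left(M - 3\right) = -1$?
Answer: $1305$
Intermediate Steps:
$M = \frac{11}{4}$ ($M = 3 + \frac{1}{4} \left(-1\right) = 3 - \frac{1}{4} = \frac{11}{4} \approx 2.75$)
$I = 36$
$F = -4$ ($F = 1 \left(-4\right) = -4$)
$A{\left(H \right)} = \left(-4 + H\right) \left(\frac{11}{4} + H\right)$ ($A{\left(H \right)} = \left(H + \frac{11}{4}\right) \left(H - 4\right) = \left(\frac{11}{4} + H\right) \left(-4 + H\right) = \left(-4 + H\right) \left(\frac{11}{4} + H\right)$)
$I \left(7 + A{\left(7 \right)}\right) = 36 \left(7 - \left(\frac{79}{4} - 49\right)\right) = 36 \left(7 - - \frac{117}{4}\right) = 36 \left(7 + \frac{117}{4}\right) = 36 \cdot \frac{145}{4} = 1305$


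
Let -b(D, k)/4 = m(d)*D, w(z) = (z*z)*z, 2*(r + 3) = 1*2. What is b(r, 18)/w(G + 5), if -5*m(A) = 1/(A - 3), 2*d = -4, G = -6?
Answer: -8/25 ≈ -0.32000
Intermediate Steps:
r = -2 (r = -3 + (1*2)/2 = -3 + (½)*2 = -3 + 1 = -2)
w(z) = z³ (w(z) = z²*z = z³)
d = -2 (d = (½)*(-4) = -2)
m(A) = -1/(5*(-3 + A)) (m(A) = -1/(5*(A - 3)) = -1/(5*(-3 + A)))
b(D, k) = -4*D/25 (b(D, k) = -4*(-1/(-15 + 5*(-2)))*D = -4*(-1/(-15 - 10))*D = -4*(-1/(-25))*D = -4*(-1*(-1/25))*D = -4*D/25)
b(r, 18)/w(G + 5) = (-4/25*(-2))/((-6 + 5)³) = 8/(25*((-1)³)) = (8/25)/(-1) = (8/25)*(-1) = -8/25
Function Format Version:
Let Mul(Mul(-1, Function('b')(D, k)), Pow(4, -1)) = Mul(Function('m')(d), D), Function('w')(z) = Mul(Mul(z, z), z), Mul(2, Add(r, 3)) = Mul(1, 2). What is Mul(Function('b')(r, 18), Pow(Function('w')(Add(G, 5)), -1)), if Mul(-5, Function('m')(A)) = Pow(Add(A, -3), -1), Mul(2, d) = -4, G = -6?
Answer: Rational(-8, 25) ≈ -0.32000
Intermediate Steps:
r = -2 (r = Add(-3, Mul(Rational(1, 2), Mul(1, 2))) = Add(-3, Mul(Rational(1, 2), 2)) = Add(-3, 1) = -2)
Function('w')(z) = Pow(z, 3) (Function('w')(z) = Mul(Pow(z, 2), z) = Pow(z, 3))
d = -2 (d = Mul(Rational(1, 2), -4) = -2)
Function('m')(A) = Mul(Rational(-1, 5), Pow(Add(-3, A), -1)) (Function('m')(A) = Mul(Rational(-1, 5), Pow(Add(A, -3), -1)) = Mul(Rational(-1, 5), Pow(Add(-3, A), -1)))
Function('b')(D, k) = Mul(Rational(-4, 25), D) (Function('b')(D, k) = Mul(-4, Mul(Mul(-1, Pow(Add(-15, Mul(5, -2)), -1)), D)) = Mul(-4, Mul(Mul(-1, Pow(Add(-15, -10), -1)), D)) = Mul(-4, Mul(Mul(-1, Pow(-25, -1)), D)) = Mul(-4, Mul(Mul(-1, Rational(-1, 25)), D)) = Mul(-4, Mul(Rational(1, 25), D)) = Mul(Rational(-4, 25), D))
Mul(Function('b')(r, 18), Pow(Function('w')(Add(G, 5)), -1)) = Mul(Mul(Rational(-4, 25), -2), Pow(Pow(Add(-6, 5), 3), -1)) = Mul(Rational(8, 25), Pow(Pow(-1, 3), -1)) = Mul(Rational(8, 25), Pow(-1, -1)) = Mul(Rational(8, 25), -1) = Rational(-8, 25)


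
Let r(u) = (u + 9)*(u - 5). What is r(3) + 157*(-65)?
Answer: -10229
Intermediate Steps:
r(u) = (-5 + u)*(9 + u) (r(u) = (9 + u)*(-5 + u) = (-5 + u)*(9 + u))
r(3) + 157*(-65) = (-45 + 3² + 4*3) + 157*(-65) = (-45 + 9 + 12) - 10205 = -24 - 10205 = -10229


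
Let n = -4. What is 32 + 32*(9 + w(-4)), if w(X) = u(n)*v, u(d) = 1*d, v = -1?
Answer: 448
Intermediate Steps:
u(d) = d
w(X) = 4 (w(X) = -4*(-1) = 4)
32 + 32*(9 + w(-4)) = 32 + 32*(9 + 4) = 32 + 32*13 = 32 + 416 = 448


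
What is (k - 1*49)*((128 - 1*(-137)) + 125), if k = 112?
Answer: 24570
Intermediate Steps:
(k - 1*49)*((128 - 1*(-137)) + 125) = (112 - 1*49)*((128 - 1*(-137)) + 125) = (112 - 49)*((128 + 137) + 125) = 63*(265 + 125) = 63*390 = 24570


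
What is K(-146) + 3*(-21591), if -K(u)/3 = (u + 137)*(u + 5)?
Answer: -68580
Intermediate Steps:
K(u) = -3*(5 + u)*(137 + u) (K(u) = -3*(u + 137)*(u + 5) = -3*(137 + u)*(5 + u) = -3*(5 + u)*(137 + u))
K(-146) + 3*(-21591) = (-2055 - 426*(-146) - 3*(-146)²) + 3*(-21591) = (-2055 + 62196 - 3*21316) - 64773 = (-2055 + 62196 - 63948) - 64773 = -3807 - 64773 = -68580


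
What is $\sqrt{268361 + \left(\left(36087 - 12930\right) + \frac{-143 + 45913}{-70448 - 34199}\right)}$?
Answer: $\frac{18 \sqrt{9853108817078}}{104647} \approx 539.92$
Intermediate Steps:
$\sqrt{268361 + \left(\left(36087 - 12930\right) + \frac{-143 + 45913}{-70448 - 34199}\right)} = \sqrt{268361 + \left(23157 + \frac{45770}{-104647}\right)} = \sqrt{268361 + \left(23157 + 45770 \left(- \frac{1}{104647}\right)\right)} = \sqrt{268361 + \left(23157 - \frac{45770}{104647}\right)} = \sqrt{268361 + \frac{2423264809}{104647}} = \sqrt{\frac{30506438376}{104647}} = \frac{18 \sqrt{9853108817078}}{104647}$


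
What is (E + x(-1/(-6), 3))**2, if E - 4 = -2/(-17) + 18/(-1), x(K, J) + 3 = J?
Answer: 55696/289 ≈ 192.72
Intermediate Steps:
x(K, J) = -3 + J
E = -236/17 (E = 4 + (-2/(-17) + 18/(-1)) = 4 + (-2*(-1/17) + 18*(-1)) = 4 + (2/17 - 18) = 4 - 304/17 = -236/17 ≈ -13.882)
(E + x(-1/(-6), 3))**2 = (-236/17 + (-3 + 3))**2 = (-236/17 + 0)**2 = (-236/17)**2 = 55696/289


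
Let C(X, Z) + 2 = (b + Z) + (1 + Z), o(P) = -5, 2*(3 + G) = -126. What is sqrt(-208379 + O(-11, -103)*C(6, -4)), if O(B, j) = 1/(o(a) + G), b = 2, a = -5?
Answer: 3*I*sqrt(116715338)/71 ≈ 456.49*I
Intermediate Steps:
G = -66 (G = -3 + (1/2)*(-126) = -3 - 63 = -66)
C(X, Z) = 1 + 2*Z (C(X, Z) = -2 + ((2 + Z) + (1 + Z)) = -2 + (3 + 2*Z) = 1 + 2*Z)
O(B, j) = -1/71 (O(B, j) = 1/(-5 - 66) = 1/(-71) = -1/71)
sqrt(-208379 + O(-11, -103)*C(6, -4)) = sqrt(-208379 - (1 + 2*(-4))/71) = sqrt(-208379 - (1 - 8)/71) = sqrt(-208379 - 1/71*(-7)) = sqrt(-208379 + 7/71) = sqrt(-14794902/71) = 3*I*sqrt(116715338)/71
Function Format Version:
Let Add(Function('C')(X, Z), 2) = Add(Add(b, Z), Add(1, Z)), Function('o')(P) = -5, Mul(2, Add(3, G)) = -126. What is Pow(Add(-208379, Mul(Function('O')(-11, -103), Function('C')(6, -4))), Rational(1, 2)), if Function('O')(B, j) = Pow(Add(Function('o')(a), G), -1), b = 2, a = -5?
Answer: Mul(Rational(3, 71), I, Pow(116715338, Rational(1, 2))) ≈ Mul(456.49, I)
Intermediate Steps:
G = -66 (G = Add(-3, Mul(Rational(1, 2), -126)) = Add(-3, -63) = -66)
Function('C')(X, Z) = Add(1, Mul(2, Z)) (Function('C')(X, Z) = Add(-2, Add(Add(2, Z), Add(1, Z))) = Add(-2, Add(3, Mul(2, Z))) = Add(1, Mul(2, Z)))
Function('O')(B, j) = Rational(-1, 71) (Function('O')(B, j) = Pow(Add(-5, -66), -1) = Pow(-71, -1) = Rational(-1, 71))
Pow(Add(-208379, Mul(Function('O')(-11, -103), Function('C')(6, -4))), Rational(1, 2)) = Pow(Add(-208379, Mul(Rational(-1, 71), Add(1, Mul(2, -4)))), Rational(1, 2)) = Pow(Add(-208379, Mul(Rational(-1, 71), Add(1, -8))), Rational(1, 2)) = Pow(Add(-208379, Mul(Rational(-1, 71), -7)), Rational(1, 2)) = Pow(Add(-208379, Rational(7, 71)), Rational(1, 2)) = Pow(Rational(-14794902, 71), Rational(1, 2)) = Mul(Rational(3, 71), I, Pow(116715338, Rational(1, 2)))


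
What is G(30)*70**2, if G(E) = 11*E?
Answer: 1617000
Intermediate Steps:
G(30)*70**2 = (11*30)*70**2 = 330*4900 = 1617000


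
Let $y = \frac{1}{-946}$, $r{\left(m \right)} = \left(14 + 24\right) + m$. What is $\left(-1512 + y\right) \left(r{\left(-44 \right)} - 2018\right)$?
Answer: $\frac{131592476}{43} \approx 3.0603 \cdot 10^{6}$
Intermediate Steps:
$r{\left(m \right)} = 38 + m$
$y = - \frac{1}{946} \approx -0.0010571$
$\left(-1512 + y\right) \left(r{\left(-44 \right)} - 2018\right) = \left(-1512 - \frac{1}{946}\right) \left(\left(38 - 44\right) - 2018\right) = - \frac{1430353 \left(-6 - 2018\right)}{946} = \left(- \frac{1430353}{946}\right) \left(-2024\right) = \frac{131592476}{43}$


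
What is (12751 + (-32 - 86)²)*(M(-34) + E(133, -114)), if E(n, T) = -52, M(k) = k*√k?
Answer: -1387100 - 906950*I*√34 ≈ -1.3871e+6 - 5.2884e+6*I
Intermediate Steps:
M(k) = k^(3/2)
(12751 + (-32 - 86)²)*(M(-34) + E(133, -114)) = (12751 + (-32 - 86)²)*((-34)^(3/2) - 52) = (12751 + (-118)²)*(-34*I*√34 - 52) = (12751 + 13924)*(-52 - 34*I*√34) = 26675*(-52 - 34*I*√34) = -1387100 - 906950*I*√34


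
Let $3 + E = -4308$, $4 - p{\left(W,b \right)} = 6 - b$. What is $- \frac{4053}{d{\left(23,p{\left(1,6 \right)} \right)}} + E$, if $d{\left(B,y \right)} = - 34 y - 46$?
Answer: $- \frac{111507}{26} \approx -4288.7$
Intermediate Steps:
$p{\left(W,b \right)} = -2 + b$ ($p{\left(W,b \right)} = 4 - \left(6 - b\right) = 4 + \left(-6 + b\right) = -2 + b$)
$d{\left(B,y \right)} = -46 - 34 y$
$E = -4311$ ($E = -3 - 4308 = -4311$)
$- \frac{4053}{d{\left(23,p{\left(1,6 \right)} \right)}} + E = - \frac{4053}{-46 - 34 \left(-2 + 6\right)} - 4311 = - \frac{4053}{-46 - 136} - 4311 = - \frac{4053}{-182} - 4311 = \left(-4053\right) \left(- \frac{1}{182}\right) - 4311 = \frac{579}{26} - 4311 = - \frac{111507}{26}$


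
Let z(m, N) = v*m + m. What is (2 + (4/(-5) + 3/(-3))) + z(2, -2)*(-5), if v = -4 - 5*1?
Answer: 401/5 ≈ 80.200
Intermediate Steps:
v = -9 (v = -4 - 5 = -9)
z(m, N) = -8*m (z(m, N) = -9*m + m = -8*m)
(2 + (4/(-5) + 3/(-3))) + z(2, -2)*(-5) = (2 + (4/(-5) + 3/(-3))) - 8*2*(-5) = (2 + (4*(-1/5) + 3*(-1/3))) - 16*(-5) = (2 + (-4/5 - 1)) + 80 = (2 - 9/5) + 80 = 1/5 + 80 = 401/5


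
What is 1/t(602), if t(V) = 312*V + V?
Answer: 1/188426 ≈ 5.3071e-6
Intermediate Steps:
t(V) = 313*V
1/t(602) = 1/(313*602) = 1/188426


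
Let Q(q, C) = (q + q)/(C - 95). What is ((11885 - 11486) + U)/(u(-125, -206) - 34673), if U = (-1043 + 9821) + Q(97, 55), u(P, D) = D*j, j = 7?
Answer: -183443/722300 ≈ -0.25397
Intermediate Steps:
Q(q, C) = 2*q/(-95 + C) (Q(q, C) = (2*q)/(-95 + C) = 2*q/(-95 + C))
u(P, D) = 7*D (u(P, D) = D*7 = 7*D)
U = 175463/20 (U = (-1043 + 9821) + 2*97/(-95 + 55) = 8778 + 2*97/(-40) = 8778 + 2*97*(-1/40) = 8778 - 97/20 = 175463/20 ≈ 8773.2)
((11885 - 11486) + U)/(u(-125, -206) - 34673) = ((11885 - 11486) + 175463/20)/(7*(-206) - 34673) = (399 + 175463/20)/(-1442 - 34673) = (183443/20)/(-36115) = (183443/20)*(-1/36115) = -183443/722300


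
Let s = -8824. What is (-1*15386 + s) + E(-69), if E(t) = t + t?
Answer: -24348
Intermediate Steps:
E(t) = 2*t
(-1*15386 + s) + E(-69) = (-1*15386 - 8824) + 2*(-69) = (-15386 - 8824) - 138 = -24210 - 138 = -24348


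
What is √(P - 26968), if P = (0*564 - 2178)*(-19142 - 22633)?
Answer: √90958982 ≈ 9537.2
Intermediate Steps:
P = 90985950 (P = (0 - 2178)*(-41775) = -2178*(-41775) = 90985950)
√(P - 26968) = √(90985950 - 26968) = √90958982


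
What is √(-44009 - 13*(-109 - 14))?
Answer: I*√42410 ≈ 205.94*I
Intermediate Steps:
√(-44009 - 13*(-109 - 14)) = √(-44009 - 13*(-123)) = √(-44009 + 1599) = √(-42410) = I*√42410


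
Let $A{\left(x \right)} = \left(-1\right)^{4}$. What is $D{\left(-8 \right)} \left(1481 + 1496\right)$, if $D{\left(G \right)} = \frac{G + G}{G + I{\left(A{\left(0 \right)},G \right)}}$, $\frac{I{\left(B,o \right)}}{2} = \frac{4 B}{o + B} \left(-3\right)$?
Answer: $\frac{20839}{2} \approx 10420.0$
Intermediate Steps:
$A{\left(x \right)} = 1$
$I{\left(B,o \right)} = - \frac{24 B}{B + o}$ ($I{\left(B,o \right)} = 2 \frac{4 B}{o + B} \left(-3\right) = 2 \frac{4 B}{B + o} \left(-3\right) = 2 \left(- \frac{12 B}{B + o}\right) = - \frac{24 B}{B + o}$)
$D{\left(G \right)} = \frac{2 G}{G - \frac{24}{1 + G}}$ ($D{\left(G \right)} = \frac{G + G}{G - \frac{24}{1 + G}} = \frac{2 G}{G - \frac{24}{1 + G}}$)
$D{\left(-8 \right)} \left(1481 + 1496\right) = 2 \left(-8\right) \frac{1}{-24 - 8 \left(1 - 8\right)} \left(1 - 8\right) \left(1481 + 1496\right) = 2 \left(-8\right) \frac{1}{-24 - -56} \left(-7\right) 2977 = 2 \left(-8\right) \frac{1}{-24 + 56} \left(-7\right) 2977 = 2 \left(-8\right) \frac{1}{32} \left(-7\right) 2977 = \frac{7}{2} \cdot 2977 = \frac{20839}{2}$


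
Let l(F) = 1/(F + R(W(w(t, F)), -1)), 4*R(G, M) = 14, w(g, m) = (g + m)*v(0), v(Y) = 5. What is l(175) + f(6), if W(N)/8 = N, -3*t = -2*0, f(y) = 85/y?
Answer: 3373/238 ≈ 14.172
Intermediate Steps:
t = 0 (t = -(-2)*0/3 = -⅓*0 = 0)
w(g, m) = 5*g + 5*m (w(g, m) = (g + m)*5 = 5*g + 5*m)
W(N) = 8*N
R(G, M) = 7/2 (R(G, M) = (¼)*14 = 7/2)
l(F) = 1/(7/2 + F) (l(F) = 1/(F + 7/2) = 1/(7/2 + F))
l(175) + f(6) = 2/(7 + 2*175) + 85/6 = 2/(7 + 350) + 85*(⅙) = 2/357 + 85/6 = 3373/238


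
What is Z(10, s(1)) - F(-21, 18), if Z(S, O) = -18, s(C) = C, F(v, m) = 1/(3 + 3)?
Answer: -109/6 ≈ -18.167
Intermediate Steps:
F(v, m) = ⅙ (F(v, m) = 1/6 = ⅙)
Z(10, s(1)) - F(-21, 18) = -18 - 1*⅙ = -18 - ⅙ = -109/6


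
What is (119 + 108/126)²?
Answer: 703921/49 ≈ 14366.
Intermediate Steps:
(119 + 108/126)² = (119 + 108*(1/126))² = (119 + 6/7)² = (839/7)² = 703921/49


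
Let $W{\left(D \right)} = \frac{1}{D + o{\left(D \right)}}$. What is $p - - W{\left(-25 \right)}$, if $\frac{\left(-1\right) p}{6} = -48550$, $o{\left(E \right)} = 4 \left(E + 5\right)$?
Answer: $\frac{30586499}{105} \approx 2.913 \cdot 10^{5}$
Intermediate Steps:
$o{\left(E \right)} = 20 + 4 E$ ($o{\left(E \right)} = 4 \left(5 + E\right) = 20 + 4 E$)
$p = 291300$ ($p = \left(-6\right) \left(-48550\right) = 291300$)
$W{\left(D \right)} = \frac{1}{20 + 5 D}$ ($W{\left(D \right)} = \frac{1}{D + \left(20 + 4 D\right)} = \frac{1}{20 + 5 D}$)
$p - - W{\left(-25 \right)} = 291300 - - \frac{1}{5 \left(4 - 25\right)} = 291300 - - \frac{1}{5 \left(-21\right)} = 291300 - - \frac{-1}{5 \cdot 21} = 291300 - \left(-1\right) \left(- \frac{1}{105}\right) = 291300 - \frac{1}{105} = \frac{30586499}{105}$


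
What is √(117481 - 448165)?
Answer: 2*I*√82671 ≈ 575.05*I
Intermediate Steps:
√(117481 - 448165) = √(-330684) = 2*I*√82671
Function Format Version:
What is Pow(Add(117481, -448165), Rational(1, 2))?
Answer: Mul(2, I, Pow(82671, Rational(1, 2))) ≈ Mul(575.05, I)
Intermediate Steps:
Pow(Add(117481, -448165), Rational(1, 2)) = Pow(-330684, Rational(1, 2)) = Mul(2, I, Pow(82671, Rational(1, 2)))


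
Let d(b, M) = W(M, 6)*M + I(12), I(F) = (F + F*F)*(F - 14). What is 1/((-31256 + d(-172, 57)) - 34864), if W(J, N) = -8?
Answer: -1/66888 ≈ -1.4950e-5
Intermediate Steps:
I(F) = (-14 + F)*(F + F²) (I(F) = (F + F²)*(-14 + F) = (-14 + F)*(F + F²))
d(b, M) = -312 - 8*M (d(b, M) = -8*M + 12*(-14 + 12² - 13*12) = -8*M + 12*(-14 + 144 - 156) = -8*M + 12*(-26) = -8*M - 312 = -312 - 8*M)
1/((-31256 + d(-172, 57)) - 34864) = 1/((-31256 + (-312 - 8*57)) - 34864) = 1/((-31256 + (-312 - 456)) - 34864) = 1/((-31256 - 768) - 34864) = 1/(-32024 - 34864) = 1/(-66888) = -1/66888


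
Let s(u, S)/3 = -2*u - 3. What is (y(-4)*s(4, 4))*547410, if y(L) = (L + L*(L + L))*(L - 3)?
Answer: 3540647880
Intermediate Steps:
s(u, S) = -9 - 6*u (s(u, S) = 3*(-2*u - 3) = 3*(-3 - 2*u) = -9 - 6*u)
y(L) = (-3 + L)*(L + 2*L²) (y(L) = (L + L*(2*L))*(-3 + L) = (L + 2*L²)*(-3 + L) = (-3 + L)*(L + 2*L²))
(y(-4)*s(4, 4))*547410 = ((-4*(-3 - 5*(-4) + 2*(-4)²))*(-9 - 6*4))*547410 = ((-4*(-3 + 20 + 2*16))*(-9 - 24))*547410 = (-4*(-3 + 20 + 32)*(-33))*547410 = (-4*49*(-33))*547410 = -196*(-33)*547410 = 6468*547410 = 3540647880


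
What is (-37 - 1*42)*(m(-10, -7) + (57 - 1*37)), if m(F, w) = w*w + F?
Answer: -4661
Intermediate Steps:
m(F, w) = F + w**2 (m(F, w) = w**2 + F = F + w**2)
(-37 - 1*42)*(m(-10, -7) + (57 - 1*37)) = (-37 - 1*42)*((-10 + (-7)**2) + (57 - 1*37)) = (-37 - 42)*((-10 + 49) + (57 - 37)) = -79*(39 + 20) = -79*59 = -4661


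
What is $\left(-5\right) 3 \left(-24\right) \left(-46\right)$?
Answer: $-16560$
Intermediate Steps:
$\left(-5\right) 3 \left(-24\right) \left(-46\right) = \left(-15\right) \left(-24\right) \left(-46\right) = 360 \left(-46\right) = -16560$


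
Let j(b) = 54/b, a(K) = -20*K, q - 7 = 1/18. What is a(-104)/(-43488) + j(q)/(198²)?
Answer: -994778/20883753 ≈ -0.047634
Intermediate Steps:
q = 127/18 (q = 7 + 1/18 = 127/18 ≈ 7.0556)
a(-104)/(-43488) + j(q)/(198²) = -20*(-104)/(-43488) + (54/(127/18))/(198²) = 2080*(-1/43488) + (54*(18/127))/39204 = -65/1359 + (972/127)*(1/39204) = -65/1359 + 3/15367 = -994778/20883753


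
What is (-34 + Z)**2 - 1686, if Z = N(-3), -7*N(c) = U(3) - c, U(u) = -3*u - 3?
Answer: -30173/49 ≈ -615.78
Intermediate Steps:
U(u) = -3 - 3*u
N(c) = 12/7 + c/7 (N(c) = -((-3 - 3*3) - c)/7 = -((-3 - 9) - c)/7 = -(-12 - c)/7 = 12/7 + c/7)
Z = 9/7 (Z = 12/7 + (1/7)*(-3) = 12/7 - 3/7 = 9/7 ≈ 1.2857)
(-34 + Z)**2 - 1686 = (-34 + 9/7)**2 - 1686 = (-229/7)**2 - 1686 = 52441/49 - 1686 = -30173/49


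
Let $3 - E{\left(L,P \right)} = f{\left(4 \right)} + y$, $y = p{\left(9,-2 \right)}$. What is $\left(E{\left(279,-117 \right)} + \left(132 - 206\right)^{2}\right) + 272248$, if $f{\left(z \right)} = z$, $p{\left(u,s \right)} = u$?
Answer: $277714$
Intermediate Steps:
$y = 9$
$E{\left(L,P \right)} = -10$ ($E{\left(L,P \right)} = 3 - \left(4 + 9\right) = 3 - 13 = -10$)
$\left(E{\left(279,-117 \right)} + \left(132 - 206\right)^{2}\right) + 272248 = \left(-10 + \left(132 - 206\right)^{2}\right) + 272248 = \left(-10 + \left(-74\right)^{2}\right) + 272248 = \left(-10 + 5476\right) + 272248 = 5466 + 272248 = 277714$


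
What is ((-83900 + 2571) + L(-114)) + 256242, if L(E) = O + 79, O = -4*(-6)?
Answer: 175016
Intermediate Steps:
O = 24
L(E) = 103 (L(E) = 24 + 79 = 103)
((-83900 + 2571) + L(-114)) + 256242 = ((-83900 + 2571) + 103) + 256242 = (-81329 + 103) + 256242 = -81226 + 256242 = 175016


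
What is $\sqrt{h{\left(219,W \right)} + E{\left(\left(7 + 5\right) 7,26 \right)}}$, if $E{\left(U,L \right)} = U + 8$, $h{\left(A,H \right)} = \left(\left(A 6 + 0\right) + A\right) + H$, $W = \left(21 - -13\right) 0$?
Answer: $5 \sqrt{65} \approx 40.311$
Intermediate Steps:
$W = 0$ ($W = \left(21 + 13\right) 0 = 34 \cdot 0 = 0$)
$h{\left(A,H \right)} = H + 7 A$ ($h{\left(A,H \right)} = \left(\left(6 A + 0\right) + A\right) + H = \left(6 A + A\right) + H = 7 A + H = H + 7 A$)
$E{\left(U,L \right)} = 8 + U$
$\sqrt{h{\left(219,W \right)} + E{\left(\left(7 + 5\right) 7,26 \right)}} = \sqrt{\left(0 + 7 \cdot 219\right) + \left(8 + \left(7 + 5\right) 7\right)} = \sqrt{\left(0 + 1533\right) + \left(8 + 12 \cdot 7\right)} = \sqrt{1533 + \left(8 + 84\right)} = \sqrt{1533 + 92} = \sqrt{1625} = 5 \sqrt{65}$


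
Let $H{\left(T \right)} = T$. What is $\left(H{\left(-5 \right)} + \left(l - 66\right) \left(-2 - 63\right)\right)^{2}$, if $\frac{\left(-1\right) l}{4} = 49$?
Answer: $289850625$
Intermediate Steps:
$l = -196$ ($l = \left(-4\right) 49 = -196$)
$\left(H{\left(-5 \right)} + \left(l - 66\right) \left(-2 - 63\right)\right)^{2} = \left(-5 + \left(-196 - 66\right) \left(-2 - 63\right)\right)^{2} = \left(-5 - -17030\right)^{2} = \left(-5 + 17030\right)^{2} = 17025^{2} = 289850625$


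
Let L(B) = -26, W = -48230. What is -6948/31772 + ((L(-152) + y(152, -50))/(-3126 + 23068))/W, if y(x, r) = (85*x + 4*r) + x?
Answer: -4943056971/22602362510 ≈ -0.21870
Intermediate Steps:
y(x, r) = 4*r + 86*x (y(x, r) = (4*r + 85*x) + x = 4*r + 86*x)
-6948/31772 + ((L(-152) + y(152, -50))/(-3126 + 23068))/W = -6948/31772 + ((-26 + (4*(-50) + 86*152))/(-3126 + 23068))/(-48230) = -6948*1/31772 + ((-26 + (-200 + 13072))/19942)*(-1/48230) = -1737/7943 + ((-26 + 12872)*(1/19942))*(-1/48230) = -1737/7943 + (12846*(1/19942))*(-1/48230) = -1737/7943 + (6423/9971)*(-1/48230) = -1737/7943 - 6423/480901330 = -4943056971/22602362510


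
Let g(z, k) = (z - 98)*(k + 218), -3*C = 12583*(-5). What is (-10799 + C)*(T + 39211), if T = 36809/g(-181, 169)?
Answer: 129203827531892/323919 ≈ 3.9888e+8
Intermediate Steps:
C = 62915/3 (C = -12583*(-5)/3 = -1/3*(-62915) = 62915/3 ≈ 20972.)
g(z, k) = (-98 + z)*(218 + k)
T = -36809/107973 (T = 36809/(-21364 - 98*169 + 218*(-181) + 169*(-181)) = 36809/(-21364 - 16562 - 39458 - 30589) = 36809/(-107973) = 36809*(-1/107973) = -36809/107973 ≈ -0.34091)
(-10799 + C)*(T + 39211) = (-10799 + 62915/3)*(-36809/107973 + 39211) = (30518/3)*(4233692494/107973) = 129203827531892/323919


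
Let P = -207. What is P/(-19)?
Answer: 207/19 ≈ 10.895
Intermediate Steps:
P/(-19) = -207/(-19) = -207*(-1/19) = 207/19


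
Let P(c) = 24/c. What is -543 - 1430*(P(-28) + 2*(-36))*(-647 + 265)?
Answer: -278596401/7 ≈ -3.9799e+7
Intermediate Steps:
-543 - 1430*(P(-28) + 2*(-36))*(-647 + 265) = -543 - 1430*(24/(-28) + 2*(-36))*(-647 + 265) = -543 - 1430*(24*(-1/28) - 72)*(-382) = -543 - 1430*(-6/7 - 72)*(-382) = -543 - (-729300)*(-382)/7 = -543 - 1430*194820/7 = -543 - 278592600/7 = -278596401/7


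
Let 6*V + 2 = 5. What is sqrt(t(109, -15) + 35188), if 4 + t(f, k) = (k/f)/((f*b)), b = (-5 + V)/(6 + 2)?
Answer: 4*sqrt(235136886)/327 ≈ 187.57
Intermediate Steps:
V = 1/2 (V = -1/3 + (1/6)*5 = -1/3 + 5/6 = 1/2 ≈ 0.50000)
b = -9/16 (b = (-5 + 1/2)/(6 + 2) = -9/2/8 = -9/2*1/8 = -9/16 ≈ -0.56250)
t(f, k) = -4 - 16*k/(9*f**2) (t(f, k) = -4 + (k/f)/((f*(-9/16))) = -4 + (k/f)/((-9*f/16)) = -4 + (k/f)*(-16/(9*f)) = -4 - 16*k/(9*f**2))
sqrt(t(109, -15) + 35188) = sqrt((-4 - 16/9*(-15)/109**2) + 35188) = sqrt((-4 - 16/9*(-15)*1/11881) + 35188) = sqrt((-4 + 80/35643) + 35188) = sqrt(-142492/35643 + 35188) = sqrt(1254063392/35643) = 4*sqrt(235136886)/327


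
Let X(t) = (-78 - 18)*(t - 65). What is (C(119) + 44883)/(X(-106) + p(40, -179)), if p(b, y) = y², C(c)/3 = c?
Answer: 45240/48457 ≈ 0.93361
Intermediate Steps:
C(c) = 3*c
X(t) = 6240 - 96*t (X(t) = -96*(-65 + t) = 6240 - 96*t)
(C(119) + 44883)/(X(-106) + p(40, -179)) = (3*119 + 44883)/((6240 - 96*(-106)) + (-179)²) = (357 + 44883)/((6240 + 10176) + 32041) = 45240/(16416 + 32041) = 45240/48457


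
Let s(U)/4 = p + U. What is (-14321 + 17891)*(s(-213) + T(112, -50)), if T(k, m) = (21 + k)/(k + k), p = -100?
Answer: -71480325/16 ≈ -4.4675e+6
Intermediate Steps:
s(U) = -400 + 4*U (s(U) = 4*(-100 + U) = -400 + 4*U)
T(k, m) = (21 + k)/(2*k) (T(k, m) = (21 + k)/((2*k)) = (21 + k)*(1/(2*k)) = (21 + k)/(2*k))
(-14321 + 17891)*(s(-213) + T(112, -50)) = (-14321 + 17891)*((-400 + 4*(-213)) + (½)*(21 + 112)/112) = 3570*((-400 - 852) + (½)*(1/112)*133) = 3570*(-1252 + 19/32) = 3570*(-40045/32) = -71480325/16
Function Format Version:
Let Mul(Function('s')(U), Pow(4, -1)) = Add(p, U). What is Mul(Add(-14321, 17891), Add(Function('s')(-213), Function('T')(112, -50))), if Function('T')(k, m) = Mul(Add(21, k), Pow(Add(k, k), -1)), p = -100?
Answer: Rational(-71480325, 16) ≈ -4.4675e+6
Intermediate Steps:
Function('s')(U) = Add(-400, Mul(4, U)) (Function('s')(U) = Mul(4, Add(-100, U)) = Add(-400, Mul(4, U)))
Function('T')(k, m) = Mul(Rational(1, 2), Pow(k, -1), Add(21, k)) (Function('T')(k, m) = Mul(Add(21, k), Pow(Mul(2, k), -1)) = Mul(Add(21, k), Mul(Rational(1, 2), Pow(k, -1))) = Mul(Rational(1, 2), Pow(k, -1), Add(21, k)))
Mul(Add(-14321, 17891), Add(Function('s')(-213), Function('T')(112, -50))) = Mul(Add(-14321, 17891), Add(Add(-400, Mul(4, -213)), Mul(Rational(1, 2), Pow(112, -1), Add(21, 112)))) = Mul(3570, Add(Add(-400, -852), Mul(Rational(1, 2), Rational(1, 112), 133))) = Mul(3570, Add(-1252, Rational(19, 32))) = Mul(3570, Rational(-40045, 32)) = Rational(-71480325, 16)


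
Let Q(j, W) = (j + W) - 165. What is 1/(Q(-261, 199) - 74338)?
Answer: -1/74565 ≈ -1.3411e-5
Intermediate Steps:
Q(j, W) = -165 + W + j (Q(j, W) = (W + j) - 165 = -165 + W + j)
1/(Q(-261, 199) - 74338) = 1/((-165 + 199 - 261) - 74338) = 1/(-227 - 74338) = 1/(-74565) = -1/74565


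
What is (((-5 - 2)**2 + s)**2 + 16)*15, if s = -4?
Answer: 30615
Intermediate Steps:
(((-5 - 2)**2 + s)**2 + 16)*15 = (((-5 - 2)**2 - 4)**2 + 16)*15 = (((-7)**2 - 4)**2 + 16)*15 = ((49 - 4)**2 + 16)*15 = (45**2 + 16)*15 = (2025 + 16)*15 = 2041*15 = 30615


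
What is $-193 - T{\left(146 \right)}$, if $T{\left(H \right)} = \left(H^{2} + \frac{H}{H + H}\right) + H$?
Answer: $- \frac{43311}{2} \approx -21656.0$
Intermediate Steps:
$T{\left(H \right)} = \frac{1}{2} + H + H^{2}$ ($T{\left(H \right)} = \left(H^{2} + \frac{H}{2 H}\right) + H = \left(H^{2} + \frac{1}{2 H} H\right) + H = \left(H^{2} + \frac{1}{2}\right) + H = \left(\frac{1}{2} + H^{2}\right) + H = \frac{1}{2} + H + H^{2}$)
$-193 - T{\left(146 \right)} = -193 - \left(\frac{1}{2} + 146 + 146^{2}\right) = -193 - \left(\frac{1}{2} + 146 + 21316\right) = -193 - \frac{42925}{2} = - \frac{43311}{2}$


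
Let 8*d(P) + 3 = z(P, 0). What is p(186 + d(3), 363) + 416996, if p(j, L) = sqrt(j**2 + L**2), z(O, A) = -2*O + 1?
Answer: 416996 + sqrt(165994) ≈ 4.1740e+5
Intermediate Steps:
z(O, A) = 1 - 2*O
d(P) = -1/4 - P/4 (d(P) = -3/8 + (1 - 2*P)/8 = -3/8 + (1/8 - P/4) = -1/4 - P/4)
p(j, L) = sqrt(L**2 + j**2)
p(186 + d(3), 363) + 416996 = sqrt(363**2 + (186 + (-1/4 - 1/4*3))**2) + 416996 = sqrt(131769 + (186 + (-1/4 - 3/4))**2) + 416996 = sqrt(131769 + (186 - 1)**2) + 416996 = sqrt(131769 + 185**2) + 416996 = sqrt(131769 + 34225) + 416996 = sqrt(165994) + 416996 = 416996 + sqrt(165994)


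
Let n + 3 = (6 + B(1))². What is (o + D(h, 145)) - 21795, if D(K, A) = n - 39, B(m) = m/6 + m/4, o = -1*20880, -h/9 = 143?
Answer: -6145319/144 ≈ -42676.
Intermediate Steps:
h = -1287 (h = -9*143 = -1287)
o = -20880
B(m) = 5*m/12 (B(m) = m*(⅙) + m*(¼) = m/6 + m/4 = 5*m/12)
n = 5497/144 (n = -3 + (6 + (5/12)*1)² = -3 + (6 + 5/12)² = -3 + (77/12)² = -3 + 5929/144 = 5497/144 ≈ 38.174)
D(K, A) = -119/144 (D(K, A) = 5497/144 - 39 = -119/144)
(o + D(h, 145)) - 21795 = (-20880 - 119/144) - 21795 = -3006839/144 - 21795 = -6145319/144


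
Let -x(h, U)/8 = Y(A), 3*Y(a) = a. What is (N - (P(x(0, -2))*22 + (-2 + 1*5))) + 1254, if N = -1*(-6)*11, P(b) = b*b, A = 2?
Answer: 6221/9 ≈ 691.22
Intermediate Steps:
Y(a) = a/3
x(h, U) = -16/3 (x(h, U) = -8*2/3 = -16/3)
P(b) = b**2
N = 66 (N = 6*11 = 66)
(N - (P(x(0, -2))*22 + (-2 + 1*5))) + 1254 = (66 - ((-16/3)**2*22 + (-2 + 1*5))) + 1254 = (66 - ((256/9)*22 + (-2 + 5))) + 1254 = (66 - (5632/9 + 3)) + 1254 = (66 - 1*5659/9) + 1254 = (66 - 5659/9) + 1254 = -5065/9 + 1254 = 6221/9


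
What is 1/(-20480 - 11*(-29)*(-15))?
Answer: -1/25265 ≈ -3.9580e-5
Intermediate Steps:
1/(-20480 - 11*(-29)*(-15)) = 1/(-20480 + 319*(-15)) = 1/(-20480 - 4785) = 1/(-25265) = -1/25265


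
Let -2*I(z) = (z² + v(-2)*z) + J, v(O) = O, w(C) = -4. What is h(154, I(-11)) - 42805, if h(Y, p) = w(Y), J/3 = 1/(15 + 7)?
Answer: -42809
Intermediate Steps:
J = 3/22 (J = 3/(15 + 7) = 3/22 ≈ 0.13636)
I(z) = -3/44 + z - z²/2 (I(z) = -((z² - 2*z) + 3/22)/2 = -(3/22 + z² - 2*z)/2 = -3/44 + z - z²/2)
h(Y, p) = -4
h(154, I(-11)) - 42805 = -4 - 42805 = -42809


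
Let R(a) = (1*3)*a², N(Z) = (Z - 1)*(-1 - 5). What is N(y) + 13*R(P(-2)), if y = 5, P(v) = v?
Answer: 132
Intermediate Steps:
N(Z) = 6 - 6*Z (N(Z) = (-1 + Z)*(-6) = 6 - 6*Z)
R(a) = 3*a²
N(y) + 13*R(P(-2)) = (6 - 6*5) + 13*(3*(-2)²) = (6 - 30) + 13*(3*4) = -24 + 13*12 = -24 + 156 = 132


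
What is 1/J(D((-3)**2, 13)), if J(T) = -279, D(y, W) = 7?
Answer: -1/279 ≈ -0.0035842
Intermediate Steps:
1/J(D((-3)**2, 13)) = 1/(-279) = -1/279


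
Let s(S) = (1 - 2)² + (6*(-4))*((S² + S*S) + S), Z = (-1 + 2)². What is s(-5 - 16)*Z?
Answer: -20663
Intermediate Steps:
Z = 1 (Z = 1² = 1)
s(S) = 1 - 48*S² - 24*S (s(S) = (-1)² - 24*((S² + S²) + S) = 1 - 24*(2*S² + S) = 1 - 24*(S + 2*S²) = 1 + (-48*S² - 24*S) = 1 - 48*S² - 24*S)
s(-5 - 16)*Z = (1 - 48*(-5 - 16)² - 24*(-5 - 16))*1 = (1 - 48*(-21)² - 24*(-21))*1 = (1 - 48*441 + 504)*1 = (1 - 21168 + 504)*1 = -20663*1 = -20663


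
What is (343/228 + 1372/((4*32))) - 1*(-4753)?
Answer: 8691767/1824 ≈ 4765.2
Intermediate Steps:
(343/228 + 1372/((4*32))) - 1*(-4753) = (343*(1/228) + 1372/128) + 4753 = (343/228 + 1372*(1/128)) + 4753 = (343/228 + 343/32) + 4753 = 22295/1824 + 4753 = 8691767/1824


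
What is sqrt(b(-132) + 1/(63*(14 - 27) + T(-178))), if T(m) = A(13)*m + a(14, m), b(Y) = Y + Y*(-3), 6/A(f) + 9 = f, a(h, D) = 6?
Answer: sqrt(8553570)/180 ≈ 16.248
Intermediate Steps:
A(f) = 6/(-9 + f)
b(Y) = -2*Y (b(Y) = Y - 3*Y = -2*Y)
T(m) = 6 + 3*m/2 (T(m) = (6/(-9 + 13))*m + 6 = (6/4)*m + 6 = (6*(1/4))*m + 6 = 3*m/2 + 6 = 6 + 3*m/2)
sqrt(b(-132) + 1/(63*(14 - 27) + T(-178))) = sqrt(-2*(-132) + 1/(63*(14 - 27) + (6 + (3/2)*(-178)))) = sqrt(264 + 1/(63*(-13) + (6 - 267))) = sqrt(264 + 1/(-819 - 261)) = sqrt(264 + 1/(-1080)) = sqrt(264 - 1/1080) = sqrt(285119/1080) = sqrt(8553570)/180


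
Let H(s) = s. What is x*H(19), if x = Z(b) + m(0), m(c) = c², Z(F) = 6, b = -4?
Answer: 114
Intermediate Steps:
x = 6 (x = 6 + 0² = 6 + 0 = 6)
x*H(19) = 6*19 = 114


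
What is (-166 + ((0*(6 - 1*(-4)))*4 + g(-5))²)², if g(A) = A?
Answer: 19881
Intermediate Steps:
(-166 + ((0*(6 - 1*(-4)))*4 + g(-5))²)² = (-166 + ((0*(6 - 1*(-4)))*4 - 5)²)² = (-166 + ((0*(6 + 4))*4 - 5)²)² = (-166 + ((0*10)*4 - 5)²)² = (-166 + (0*4 - 5)²)² = (-166 + (0 - 5)²)² = (-166 + (-5)²)² = (-166 + 25)² = (-141)² = 19881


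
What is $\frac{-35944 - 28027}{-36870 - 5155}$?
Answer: $\frac{63971}{42025} \approx 1.5222$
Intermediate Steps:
$\frac{-35944 - 28027}{-36870 - 5155} = \frac{-35944 - 28027}{-42025} = \left(-63971\right) \left(- \frac{1}{42025}\right) = \frac{63971}{42025}$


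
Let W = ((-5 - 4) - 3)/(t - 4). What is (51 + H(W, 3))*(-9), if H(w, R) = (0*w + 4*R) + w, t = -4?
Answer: -1161/2 ≈ -580.50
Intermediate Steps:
W = 3/2 (W = ((-5 - 4) - 3)/(-4 - 4) = (-9 - 3)/(-8) = -12*(-⅛) = 3/2 ≈ 1.5000)
H(w, R) = w + 4*R (H(w, R) = (0 + 4*R) + w = 4*R + w = w + 4*R)
(51 + H(W, 3))*(-9) = (51 + (3/2 + 4*3))*(-9) = (51 + (3/2 + 12))*(-9) = (51 + 27/2)*(-9) = (129/2)*(-9) = -1161/2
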